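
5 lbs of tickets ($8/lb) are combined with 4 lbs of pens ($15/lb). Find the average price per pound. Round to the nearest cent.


Cost of tickets:
5 x $8 = $40
Cost of pens:
4 x $15 = $60
Total cost: $40 + $60 = $100
Total weight: 9 lbs
Average: $100 / 9 = $11.1111... ≈ $11.11/lb

$11.11/lb


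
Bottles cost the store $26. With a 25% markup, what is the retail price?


Calculate the markup amount:
25% of $26 = $6.50
Add to cost:
$26 + $6.50 = $32.50

$32.50


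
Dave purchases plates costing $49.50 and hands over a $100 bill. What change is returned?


Start with the amount paid:
$100
Subtract the price:
$100 - $49.50 = $50.50

$50.50


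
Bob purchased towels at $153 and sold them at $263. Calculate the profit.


Selling price = $263
Cost price = $153
Profit = selling price - cost price:
Profit = $263 - $153 = $110

$110


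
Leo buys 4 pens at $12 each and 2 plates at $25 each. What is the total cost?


Cost of pens:
4 x $12 = $48
Cost of plates:
2 x $25 = $50
Add both:
$48 + $50 = $98

$98


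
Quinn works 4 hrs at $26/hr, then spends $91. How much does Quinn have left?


Calculate earnings:
4 x $26 = $104
Subtract spending:
$104 - $91 = $13

$13


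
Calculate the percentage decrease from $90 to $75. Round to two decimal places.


Find the absolute change:
|75 - 90| = 15
Divide by original and multiply by 100:
15 / 90 x 100 = 16.6666...% ≈ 16.67%

16.67%


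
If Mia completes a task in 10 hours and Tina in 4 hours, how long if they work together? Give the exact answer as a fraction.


Mia's rate: 1/10 of the job per hour
Tina's rate: 1/4 of the job per hour
Combined rate: 1/10 + 1/4 = 7/20 per hour
Time = 1 / (7/20) = 20/7 hours (≈ 2.86 hours)

20/7 hours


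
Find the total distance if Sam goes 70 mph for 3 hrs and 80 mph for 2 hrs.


Leg 1 distance:
70 x 3 = 210 miles
Leg 2 distance:
80 x 2 = 160 miles
Total distance:
210 + 160 = 370 miles

370 miles


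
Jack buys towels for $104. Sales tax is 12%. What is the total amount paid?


Calculate the tax:
12% of $104 = $12.48
Add tax to price:
$104 + $12.48 = $116.48

$116.48


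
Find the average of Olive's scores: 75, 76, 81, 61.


Add the scores:
75 + 76 + 81 + 61 = 293
Divide by the number of tests:
293 / 4 = 73.25

73.25


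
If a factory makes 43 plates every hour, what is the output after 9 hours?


Production rate: 43 plates per hour
Time: 9 hours
Total: 43 x 9 = 387 plates

387 plates


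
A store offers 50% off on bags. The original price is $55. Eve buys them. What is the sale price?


Calculate the discount amount:
50% of $55 = $27.50
Subtract from original:
$55 - $27.50 = $27.50

$27.50


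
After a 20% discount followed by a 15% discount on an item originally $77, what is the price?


First discount:
20% of $77 = $15.40
Price after first discount:
$77 - $15.40 = $61.60
Second discount:
15% of $61.60 = $9.24
Final price:
$61.60 - $9.24 = $52.36

$52.36


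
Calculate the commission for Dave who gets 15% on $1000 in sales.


Convert rate to decimal:
15% = 0.15
Multiply by sales:
$1000 x 0.15 = $150

$150


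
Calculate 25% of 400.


Convert percentage to decimal:
25% = 0.25
Multiply:
400 x 0.25 = 100

100


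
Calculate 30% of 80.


Convert percentage to decimal:
30% = 0.3
Multiply:
80 x 0.3 = 24

24


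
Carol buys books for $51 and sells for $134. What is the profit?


Selling price = $134
Cost price = $51
Profit = selling price - cost price:
Profit = $134 - $51 = $83

$83


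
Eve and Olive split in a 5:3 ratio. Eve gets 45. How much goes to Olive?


Find the multiplier:
45 / 5 = 9
Apply to Olive's share:
3 x 9 = 27

27


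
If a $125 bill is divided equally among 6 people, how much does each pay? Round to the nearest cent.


Total bill: $125
Number of people: 6
Each pays: $125 / 6 = $20.8333... ≈ $20.83

$20.83


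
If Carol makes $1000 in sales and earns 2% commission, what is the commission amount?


Convert rate to decimal:
2% = 0.02
Multiply by sales:
$1000 x 0.02 = $20

$20


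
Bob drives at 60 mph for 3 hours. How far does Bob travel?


Use the formula: distance = speed x time
Speed = 60 mph, Time = 3 hours
60 x 3 = 180 miles

180 miles


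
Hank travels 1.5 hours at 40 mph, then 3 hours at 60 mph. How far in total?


Leg 1 distance:
40 x 1.5 = 60 miles
Leg 2 distance:
60 x 3 = 180 miles
Total distance:
60 + 180 = 240 miles

240 miles


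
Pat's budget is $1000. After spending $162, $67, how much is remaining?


Add up expenses:
$162 + $67 = $229
Subtract from budget:
$1000 - $229 = $771

$771


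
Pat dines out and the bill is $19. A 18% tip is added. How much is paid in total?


Calculate the tip:
18% of $19 = $3.42
Add tip to meal cost:
$19 + $3.42 = $22.42

$22.42


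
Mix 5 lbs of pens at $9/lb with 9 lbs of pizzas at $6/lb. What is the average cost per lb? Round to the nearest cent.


Cost of pens:
5 x $9 = $45
Cost of pizzas:
9 x $6 = $54
Total cost: $45 + $54 = $99
Total weight: 14 lbs
Average: $99 / 14 = $7.0714... ≈ $7.07/lb

$7.07/lb


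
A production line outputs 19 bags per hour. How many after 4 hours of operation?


Production rate: 19 bags per hour
Time: 4 hours
Total: 19 x 4 = 76 bags

76 bags


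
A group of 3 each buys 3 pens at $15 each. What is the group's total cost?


Cost per person:
3 x $15 = $45
Group total:
3 x $45 = $135

$135


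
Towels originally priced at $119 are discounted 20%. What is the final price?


Calculate the discount amount:
20% of $119 = $23.80
Subtract from original:
$119 - $23.80 = $95.20

$95.20


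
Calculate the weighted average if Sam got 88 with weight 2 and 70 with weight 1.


Weighted sum:
2 x 88 + 1 x 70 = 246
Total weight:
2 + 1 = 3
Weighted average:
246 / 3 = 82

82


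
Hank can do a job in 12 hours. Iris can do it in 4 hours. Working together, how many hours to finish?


Hank's rate: 1/12 of the job per hour
Iris's rate: 1/4 of the job per hour
Combined rate: 1/12 + 1/4 = 1/3 per hour
Time = 1 / (1/3) = 3 hours

3 hours


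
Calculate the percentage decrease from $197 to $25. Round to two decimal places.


Find the absolute change:
|25 - 197| = 172
Divide by original and multiply by 100:
172 / 197 x 100 = 87.3096...% ≈ 87.31%

87.31%


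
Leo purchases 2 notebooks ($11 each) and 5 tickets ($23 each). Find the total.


Cost of notebooks:
2 x $11 = $22
Cost of tickets:
5 x $23 = $115
Add both:
$22 + $115 = $137

$137


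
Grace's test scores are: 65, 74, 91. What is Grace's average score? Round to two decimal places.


Add the scores:
65 + 74 + 91 = 230
Divide by the number of tests:
230 / 3 = 76.6666... ≈ 76.67

76.67


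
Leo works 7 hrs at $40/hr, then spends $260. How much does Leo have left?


Calculate earnings:
7 x $40 = $280
Subtract spending:
$280 - $260 = $20

$20


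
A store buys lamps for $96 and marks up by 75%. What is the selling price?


Calculate the markup amount:
75% of $96 = $72
Add to cost:
$96 + $72 = $168

$168


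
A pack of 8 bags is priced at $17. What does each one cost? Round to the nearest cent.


Total cost: $17
Number of items: 8
Unit price: $17 / 8 = $2.125 ≈ $2.13

$2.13


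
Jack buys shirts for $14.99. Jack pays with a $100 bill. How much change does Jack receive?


Start with the amount paid:
$100
Subtract the price:
$100 - $14.99 = $85.01

$85.01


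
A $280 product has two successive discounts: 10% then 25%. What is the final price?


First discount:
10% of $280 = $28
Price after first discount:
$280 - $28 = $252
Second discount:
25% of $252 = $63
Final price:
$252 - $63 = $189

$189


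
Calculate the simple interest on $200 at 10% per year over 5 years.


Use the formula I = P x R x T / 100
P x R x T = 200 x 10 x 5 = 10000
I = 10000 / 100 = $100

$100


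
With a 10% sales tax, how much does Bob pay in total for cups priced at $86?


Calculate the tax:
10% of $86 = $8.60
Add tax to price:
$86 + $8.60 = $94.60

$94.60


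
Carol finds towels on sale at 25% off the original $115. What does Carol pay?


Calculate the discount amount:
25% of $115 = $28.75
Subtract from original:
$115 - $28.75 = $86.25

$86.25


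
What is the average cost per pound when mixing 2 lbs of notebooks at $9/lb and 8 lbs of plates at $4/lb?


Cost of notebooks:
2 x $9 = $18
Cost of plates:
8 x $4 = $32
Total cost: $18 + $32 = $50
Total weight: 10 lbs
Average: $50 / 10 = $5/lb

$5/lb


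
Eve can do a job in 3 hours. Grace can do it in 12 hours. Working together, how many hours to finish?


Eve's rate: 1/3 of the job per hour
Grace's rate: 1/12 of the job per hour
Combined rate: 1/3 + 1/12 = 5/12 per hour
Time = 1 / (5/12) = 12/5 = 2.4 hours

2.4 hours


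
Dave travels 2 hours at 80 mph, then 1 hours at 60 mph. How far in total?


Leg 1 distance:
80 x 2 = 160 miles
Leg 2 distance:
60 x 1 = 60 miles
Total distance:
160 + 60 = 220 miles

220 miles


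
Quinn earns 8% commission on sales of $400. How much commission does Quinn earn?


Convert rate to decimal:
8% = 0.08
Multiply by sales:
$400 x 0.08 = $32

$32


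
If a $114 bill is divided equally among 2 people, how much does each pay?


Total bill: $114
Number of people: 2
Each pays: $114 / 2 = $57

$57


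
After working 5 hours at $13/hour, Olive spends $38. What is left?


Calculate earnings:
5 x $13 = $65
Subtract spending:
$65 - $38 = $27

$27


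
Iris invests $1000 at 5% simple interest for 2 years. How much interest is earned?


Use the formula I = P x R x T / 100
P x R x T = 1000 x 5 x 2 = 10000
I = 10000 / 100 = $100

$100


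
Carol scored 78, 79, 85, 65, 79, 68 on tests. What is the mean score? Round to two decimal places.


Add the scores:
78 + 79 + 85 + 65 + 79 + 68 = 454
Divide by the number of tests:
454 / 6 = 75.6666... ≈ 75.67

75.67


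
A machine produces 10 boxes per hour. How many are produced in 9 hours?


Production rate: 10 boxes per hour
Time: 9 hours
Total: 10 x 9 = 90 boxes

90 boxes


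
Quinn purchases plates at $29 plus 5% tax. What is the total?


Calculate the tax:
5% of $29 = $1.45
Add tax to price:
$29 + $1.45 = $30.45

$30.45


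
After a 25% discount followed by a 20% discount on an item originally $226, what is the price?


First discount:
25% of $226 = $56.50
Price after first discount:
$226 - $56.50 = $169.50
Second discount:
20% of $169.50 = $33.90
Final price:
$169.50 - $33.90 = $135.60

$135.60


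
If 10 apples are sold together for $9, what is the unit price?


Total cost: $9
Number of items: 10
Unit price: $9 / 10 = $0.90

$0.90


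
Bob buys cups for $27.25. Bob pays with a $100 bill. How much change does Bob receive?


Start with the amount paid:
$100
Subtract the price:
$100 - $27.25 = $72.75

$72.75


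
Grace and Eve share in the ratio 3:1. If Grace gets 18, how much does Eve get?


Find the multiplier:
18 / 3 = 6
Apply to Eve's share:
1 x 6 = 6

6


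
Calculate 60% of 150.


Convert percentage to decimal:
60% = 0.6
Multiply:
150 x 0.6 = 90

90


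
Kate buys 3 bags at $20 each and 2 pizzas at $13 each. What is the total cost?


Cost of bags:
3 x $20 = $60
Cost of pizzas:
2 x $13 = $26
Add both:
$60 + $26 = $86

$86


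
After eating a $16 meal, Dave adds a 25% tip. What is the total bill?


Calculate the tip:
25% of $16 = $4
Add tip to meal cost:
$16 + $4 = $20

$20


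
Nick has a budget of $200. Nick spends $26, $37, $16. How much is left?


Add up expenses:
$26 + $37 + $16 = $79
Subtract from budget:
$200 - $79 = $121

$121


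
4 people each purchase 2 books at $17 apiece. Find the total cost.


Cost per person:
2 x $17 = $34
Group total:
4 x $34 = $136

$136


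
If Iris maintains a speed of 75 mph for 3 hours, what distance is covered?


Use the formula: distance = speed x time
Speed = 75 mph, Time = 3 hours
75 x 3 = 225 miles

225 miles


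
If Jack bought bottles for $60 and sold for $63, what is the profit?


Selling price = $63
Cost price = $60
Profit = selling price - cost price:
Profit = $63 - $60 = $3

$3


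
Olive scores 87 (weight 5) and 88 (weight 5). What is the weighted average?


Weighted sum:
5 x 87 + 5 x 88 = 875
Total weight:
5 + 5 = 10
Weighted average:
875 / 10 = 87.5

87.5


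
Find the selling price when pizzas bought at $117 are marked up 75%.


Calculate the markup amount:
75% of $117 = $87.75
Add to cost:
$117 + $87.75 = $204.75

$204.75


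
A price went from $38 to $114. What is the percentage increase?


Find the absolute change:
|114 - 38| = 76
Divide by original and multiply by 100:
76 / 38 x 100 = 200%

200%


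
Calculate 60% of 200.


Convert percentage to decimal:
60% = 0.6
Multiply:
200 x 0.6 = 120

120


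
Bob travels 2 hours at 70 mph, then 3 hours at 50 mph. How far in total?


Leg 1 distance:
70 x 2 = 140 miles
Leg 2 distance:
50 x 3 = 150 miles
Total distance:
140 + 150 = 290 miles

290 miles


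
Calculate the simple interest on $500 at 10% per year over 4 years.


Use the formula I = P x R x T / 100
P x R x T = 500 x 10 x 4 = 20000
I = 20000 / 100 = $200

$200


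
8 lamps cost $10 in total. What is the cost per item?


Total cost: $10
Number of items: 8
Unit price: $10 / 8 = $1.25

$1.25


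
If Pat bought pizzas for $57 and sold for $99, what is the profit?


Selling price = $99
Cost price = $57
Profit = selling price - cost price:
Profit = $99 - $57 = $42

$42


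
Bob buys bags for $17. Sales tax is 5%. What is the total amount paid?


Calculate the tax:
5% of $17 = $0.85
Add tax to price:
$17 + $0.85 = $17.85

$17.85


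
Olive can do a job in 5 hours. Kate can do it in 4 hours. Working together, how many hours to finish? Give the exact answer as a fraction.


Olive's rate: 1/5 of the job per hour
Kate's rate: 1/4 of the job per hour
Combined rate: 1/5 + 1/4 = 9/20 per hour
Time = 1 / (9/20) = 20/9 hours (≈ 2.22 hours)

20/9 hours


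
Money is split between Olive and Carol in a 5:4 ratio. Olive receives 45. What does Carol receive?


Find the multiplier:
45 / 5 = 9
Apply to Carol's share:
4 x 9 = 36

36


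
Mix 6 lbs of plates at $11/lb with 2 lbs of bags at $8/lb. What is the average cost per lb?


Cost of plates:
6 x $11 = $66
Cost of bags:
2 x $8 = $16
Total cost: $66 + $16 = $82
Total weight: 8 lbs
Average: $82 / 8 = $10.25/lb

$10.25/lb


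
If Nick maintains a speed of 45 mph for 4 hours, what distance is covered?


Use the formula: distance = speed x time
Speed = 45 mph, Time = 4 hours
45 x 4 = 180 miles

180 miles


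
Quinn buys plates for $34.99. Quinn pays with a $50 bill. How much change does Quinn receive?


Start with the amount paid:
$50
Subtract the price:
$50 - $34.99 = $15.01

$15.01


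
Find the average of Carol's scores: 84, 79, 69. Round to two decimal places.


Add the scores:
84 + 79 + 69 = 232
Divide by the number of tests:
232 / 3 = 77.3333... ≈ 77.33

77.33


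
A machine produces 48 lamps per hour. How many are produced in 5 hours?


Production rate: 48 lamps per hour
Time: 5 hours
Total: 48 x 5 = 240 lamps

240 lamps


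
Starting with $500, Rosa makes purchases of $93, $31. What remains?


Add up expenses:
$93 + $31 = $124
Subtract from budget:
$500 - $124 = $376

$376


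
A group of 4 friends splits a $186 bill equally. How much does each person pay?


Total bill: $186
Number of people: 4
Each pays: $186 / 4 = $46.50

$46.50


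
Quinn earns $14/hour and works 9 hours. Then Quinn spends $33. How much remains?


Calculate earnings:
9 x $14 = $126
Subtract spending:
$126 - $33 = $93

$93


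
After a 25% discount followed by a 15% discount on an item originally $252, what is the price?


First discount:
25% of $252 = $63
Price after first discount:
$252 - $63 = $189
Second discount:
15% of $189 = $28.35
Final price:
$189 - $28.35 = $160.65

$160.65


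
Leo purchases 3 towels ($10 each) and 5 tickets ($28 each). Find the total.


Cost of towels:
3 x $10 = $30
Cost of tickets:
5 x $28 = $140
Add both:
$30 + $140 = $170

$170


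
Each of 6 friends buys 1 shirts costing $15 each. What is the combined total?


Cost per person:
1 x $15 = $15
Group total:
6 x $15 = $90

$90


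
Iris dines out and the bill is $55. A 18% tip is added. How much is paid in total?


Calculate the tip:
18% of $55 = $9.90
Add tip to meal cost:
$55 + $9.90 = $64.90

$64.90


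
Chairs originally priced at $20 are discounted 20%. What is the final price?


Calculate the discount amount:
20% of $20 = $4
Subtract from original:
$20 - $4 = $16

$16


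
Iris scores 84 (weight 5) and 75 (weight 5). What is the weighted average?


Weighted sum:
5 x 84 + 5 x 75 = 795
Total weight:
5 + 5 = 10
Weighted average:
795 / 10 = 79.5

79.5


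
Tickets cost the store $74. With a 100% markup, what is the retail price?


Calculate the markup amount:
100% of $74 = $74
Add to cost:
$74 + $74 = $148

$148


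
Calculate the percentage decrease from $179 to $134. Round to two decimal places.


Find the absolute change:
|134 - 179| = 45
Divide by original and multiply by 100:
45 / 179 x 100 = 25.1396...% ≈ 25.14%

25.14%


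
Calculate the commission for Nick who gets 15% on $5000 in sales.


Convert rate to decimal:
15% = 0.15
Multiply by sales:
$5000 x 0.15 = $750

$750


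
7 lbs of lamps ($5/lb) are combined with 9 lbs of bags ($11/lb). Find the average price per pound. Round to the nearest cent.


Cost of lamps:
7 x $5 = $35
Cost of bags:
9 x $11 = $99
Total cost: $35 + $99 = $134
Total weight: 16 lbs
Average: $134 / 16 = $8.375 ≈ $8.38/lb

$8.38/lb


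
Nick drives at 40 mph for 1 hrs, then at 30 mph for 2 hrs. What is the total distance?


Leg 1 distance:
40 x 1 = 40 miles
Leg 2 distance:
30 x 2 = 60 miles
Total distance:
40 + 60 = 100 miles

100 miles


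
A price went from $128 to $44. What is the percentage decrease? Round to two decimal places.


Find the absolute change:
|44 - 128| = 84
Divide by original and multiply by 100:
84 / 128 x 100 = 65.625% ≈ 65.63%

65.63%


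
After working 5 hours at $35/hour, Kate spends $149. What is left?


Calculate earnings:
5 x $35 = $175
Subtract spending:
$175 - $149 = $26

$26


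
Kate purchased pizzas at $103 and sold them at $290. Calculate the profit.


Selling price = $290
Cost price = $103
Profit = selling price - cost price:
Profit = $290 - $103 = $187

$187


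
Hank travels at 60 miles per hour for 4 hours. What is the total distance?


Use the formula: distance = speed x time
Speed = 60 mph, Time = 4 hours
60 x 4 = 240 miles

240 miles


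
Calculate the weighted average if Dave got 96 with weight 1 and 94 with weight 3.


Weighted sum:
1 x 96 + 3 x 94 = 378
Total weight:
1 + 3 = 4
Weighted average:
378 / 4 = 94.5

94.5


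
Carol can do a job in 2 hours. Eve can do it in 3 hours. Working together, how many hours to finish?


Carol's rate: 1/2 of the job per hour
Eve's rate: 1/3 of the job per hour
Combined rate: 1/2 + 1/3 = 5/6 per hour
Time = 1 / (5/6) = 6/5 = 1.2 hours

1.2 hours


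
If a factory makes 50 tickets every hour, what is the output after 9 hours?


Production rate: 50 tickets per hour
Time: 9 hours
Total: 50 x 9 = 450 tickets

450 tickets


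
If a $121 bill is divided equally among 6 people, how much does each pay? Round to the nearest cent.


Total bill: $121
Number of people: 6
Each pays: $121 / 6 = $20.1666... ≈ $20.17

$20.17


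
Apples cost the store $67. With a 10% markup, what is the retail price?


Calculate the markup amount:
10% of $67 = $6.70
Add to cost:
$67 + $6.70 = $73.70

$73.70


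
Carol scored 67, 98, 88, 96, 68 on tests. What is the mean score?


Add the scores:
67 + 98 + 88 + 96 + 68 = 417
Divide by the number of tests:
417 / 5 = 83.4

83.4


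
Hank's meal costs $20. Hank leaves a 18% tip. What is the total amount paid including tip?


Calculate the tip:
18% of $20 = $3.60
Add tip to meal cost:
$20 + $3.60 = $23.60

$23.60


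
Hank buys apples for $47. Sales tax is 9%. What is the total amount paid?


Calculate the tax:
9% of $47 = $4.23
Add tax to price:
$47 + $4.23 = $51.23

$51.23


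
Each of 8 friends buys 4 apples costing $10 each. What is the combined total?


Cost per person:
4 x $10 = $40
Group total:
8 x $40 = $320

$320


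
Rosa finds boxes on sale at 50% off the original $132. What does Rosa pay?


Calculate the discount amount:
50% of $132 = $66
Subtract from original:
$132 - $66 = $66

$66


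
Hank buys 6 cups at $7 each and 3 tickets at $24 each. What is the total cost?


Cost of cups:
6 x $7 = $42
Cost of tickets:
3 x $24 = $72
Add both:
$42 + $72 = $114

$114


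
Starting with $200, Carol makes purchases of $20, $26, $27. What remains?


Add up expenses:
$20 + $26 + $27 = $73
Subtract from budget:
$200 - $73 = $127

$127


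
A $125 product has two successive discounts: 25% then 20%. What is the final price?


First discount:
25% of $125 = $31.25
Price after first discount:
$125 - $31.25 = $93.75
Second discount:
20% of $93.75 = $18.75
Final price:
$93.75 - $18.75 = $75

$75


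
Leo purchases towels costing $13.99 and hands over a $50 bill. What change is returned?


Start with the amount paid:
$50
Subtract the price:
$50 - $13.99 = $36.01

$36.01


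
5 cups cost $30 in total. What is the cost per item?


Total cost: $30
Number of items: 5
Unit price: $30 / 5 = $6

$6


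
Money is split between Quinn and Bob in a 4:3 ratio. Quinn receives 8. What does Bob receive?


Find the multiplier:
8 / 4 = 2
Apply to Bob's share:
3 x 2 = 6

6


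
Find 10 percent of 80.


Convert percentage to decimal:
10% = 0.1
Multiply:
80 x 0.1 = 8

8


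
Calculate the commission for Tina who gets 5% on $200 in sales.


Convert rate to decimal:
5% = 0.05
Multiply by sales:
$200 x 0.05 = $10

$10


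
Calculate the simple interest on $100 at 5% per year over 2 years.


Use the formula I = P x R x T / 100
P x R x T = 100 x 5 x 2 = 1000
I = 1000 / 100 = $10

$10


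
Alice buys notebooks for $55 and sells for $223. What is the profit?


Selling price = $223
Cost price = $55
Profit = selling price - cost price:
Profit = $223 - $55 = $168

$168


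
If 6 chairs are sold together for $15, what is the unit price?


Total cost: $15
Number of items: 6
Unit price: $15 / 6 = $2.50

$2.50


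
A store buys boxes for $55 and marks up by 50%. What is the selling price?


Calculate the markup amount:
50% of $55 = $27.50
Add to cost:
$55 + $27.50 = $82.50

$82.50


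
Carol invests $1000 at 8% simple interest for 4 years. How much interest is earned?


Use the formula I = P x R x T / 100
P x R x T = 1000 x 8 x 4 = 32000
I = 32000 / 100 = $320

$320


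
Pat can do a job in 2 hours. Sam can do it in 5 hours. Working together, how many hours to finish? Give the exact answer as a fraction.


Pat's rate: 1/2 of the job per hour
Sam's rate: 1/5 of the job per hour
Combined rate: 1/2 + 1/5 = 7/10 per hour
Time = 1 / (7/10) = 10/7 hours (≈ 1.43 hours)

10/7 hours


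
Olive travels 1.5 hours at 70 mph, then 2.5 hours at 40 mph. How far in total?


Leg 1 distance:
70 x 1.5 = 105 miles
Leg 2 distance:
40 x 2.5 = 100 miles
Total distance:
105 + 100 = 205 miles

205 miles


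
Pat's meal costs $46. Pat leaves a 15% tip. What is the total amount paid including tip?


Calculate the tip:
15% of $46 = $6.90
Add tip to meal cost:
$46 + $6.90 = $52.90

$52.90


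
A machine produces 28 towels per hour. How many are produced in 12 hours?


Production rate: 28 towels per hour
Time: 12 hours
Total: 28 x 12 = 336 towels

336 towels


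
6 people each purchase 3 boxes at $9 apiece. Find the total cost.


Cost per person:
3 x $9 = $27
Group total:
6 x $27 = $162

$162


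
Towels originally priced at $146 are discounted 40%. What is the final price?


Calculate the discount amount:
40% of $146 = $58.40
Subtract from original:
$146 - $58.40 = $87.60

$87.60


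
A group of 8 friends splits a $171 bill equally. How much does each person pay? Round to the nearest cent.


Total bill: $171
Number of people: 8
Each pays: $171 / 8 = $21.375 ≈ $21.38

$21.38


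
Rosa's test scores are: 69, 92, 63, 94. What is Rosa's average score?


Add the scores:
69 + 92 + 63 + 94 = 318
Divide by the number of tests:
318 / 4 = 79.5

79.5


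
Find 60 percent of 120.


Convert percentage to decimal:
60% = 0.6
Multiply:
120 x 0.6 = 72

72


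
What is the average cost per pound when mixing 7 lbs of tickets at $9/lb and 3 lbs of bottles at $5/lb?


Cost of tickets:
7 x $9 = $63
Cost of bottles:
3 x $5 = $15
Total cost: $63 + $15 = $78
Total weight: 10 lbs
Average: $78 / 10 = $7.80/lb

$7.80/lb


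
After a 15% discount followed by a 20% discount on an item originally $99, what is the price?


First discount:
15% of $99 = $14.85
Price after first discount:
$99 - $14.85 = $84.15
Second discount:
20% of $84.15 = $16.83
Final price:
$84.15 - $16.83 = $67.32

$67.32


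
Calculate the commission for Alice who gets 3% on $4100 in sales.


Convert rate to decimal:
3% = 0.03
Multiply by sales:
$4100 x 0.03 = $123

$123


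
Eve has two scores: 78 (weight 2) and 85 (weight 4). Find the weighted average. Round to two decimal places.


Weighted sum:
2 x 78 + 4 x 85 = 496
Total weight:
2 + 4 = 6
Weighted average:
496 / 6 = 82.6666... ≈ 82.67

82.67


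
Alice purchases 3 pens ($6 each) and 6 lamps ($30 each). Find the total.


Cost of pens:
3 x $6 = $18
Cost of lamps:
6 x $30 = $180
Add both:
$18 + $180 = $198

$198


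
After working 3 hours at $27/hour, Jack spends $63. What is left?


Calculate earnings:
3 x $27 = $81
Subtract spending:
$81 - $63 = $18

$18


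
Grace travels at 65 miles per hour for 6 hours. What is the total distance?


Use the formula: distance = speed x time
Speed = 65 mph, Time = 6 hours
65 x 6 = 390 miles

390 miles


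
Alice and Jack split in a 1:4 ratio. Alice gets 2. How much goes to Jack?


Find the multiplier:
2 / 1 = 2
Apply to Jack's share:
4 x 2 = 8

8


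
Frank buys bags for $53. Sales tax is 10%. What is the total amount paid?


Calculate the tax:
10% of $53 = $5.30
Add tax to price:
$53 + $5.30 = $58.30

$58.30


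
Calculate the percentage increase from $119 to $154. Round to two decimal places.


Find the absolute change:
|154 - 119| = 35
Divide by original and multiply by 100:
35 / 119 x 100 = 29.4117...% ≈ 29.41%

29.41%


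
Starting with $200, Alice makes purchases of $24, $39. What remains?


Add up expenses:
$24 + $39 = $63
Subtract from budget:
$200 - $63 = $137

$137


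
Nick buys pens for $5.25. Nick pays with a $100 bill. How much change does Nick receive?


Start with the amount paid:
$100
Subtract the price:
$100 - $5.25 = $94.75

$94.75


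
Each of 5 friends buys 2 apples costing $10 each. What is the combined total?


Cost per person:
2 x $10 = $20
Group total:
5 x $20 = $100

$100


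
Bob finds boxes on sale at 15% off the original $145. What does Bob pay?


Calculate the discount amount:
15% of $145 = $21.75
Subtract from original:
$145 - $21.75 = $123.25

$123.25


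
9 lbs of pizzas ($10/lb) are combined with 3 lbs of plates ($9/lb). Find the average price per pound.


Cost of pizzas:
9 x $10 = $90
Cost of plates:
3 x $9 = $27
Total cost: $90 + $27 = $117
Total weight: 12 lbs
Average: $117 / 12 = $9.75/lb

$9.75/lb


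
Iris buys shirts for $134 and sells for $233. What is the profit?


Selling price = $233
Cost price = $134
Profit = selling price - cost price:
Profit = $233 - $134 = $99

$99


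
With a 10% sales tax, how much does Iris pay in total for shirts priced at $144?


Calculate the tax:
10% of $144 = $14.40
Add tax to price:
$144 + $14.40 = $158.40

$158.40


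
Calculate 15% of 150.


Convert percentage to decimal:
15% = 0.15
Multiply:
150 x 0.15 = 22.5

22.5


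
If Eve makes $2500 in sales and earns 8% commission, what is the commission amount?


Convert rate to decimal:
8% = 0.08
Multiply by sales:
$2500 x 0.08 = $200

$200


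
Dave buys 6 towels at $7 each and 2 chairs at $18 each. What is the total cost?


Cost of towels:
6 x $7 = $42
Cost of chairs:
2 x $18 = $36
Add both:
$42 + $36 = $78

$78


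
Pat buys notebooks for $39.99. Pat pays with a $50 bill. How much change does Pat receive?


Start with the amount paid:
$50
Subtract the price:
$50 - $39.99 = $10.01

$10.01


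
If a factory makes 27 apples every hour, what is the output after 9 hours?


Production rate: 27 apples per hour
Time: 9 hours
Total: 27 x 9 = 243 apples

243 apples


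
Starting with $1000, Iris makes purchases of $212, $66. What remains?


Add up expenses:
$212 + $66 = $278
Subtract from budget:
$1000 - $278 = $722

$722


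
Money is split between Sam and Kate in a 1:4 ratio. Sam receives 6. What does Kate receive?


Find the multiplier:
6 / 1 = 6
Apply to Kate's share:
4 x 6 = 24

24


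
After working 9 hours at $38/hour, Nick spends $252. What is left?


Calculate earnings:
9 x $38 = $342
Subtract spending:
$342 - $252 = $90

$90


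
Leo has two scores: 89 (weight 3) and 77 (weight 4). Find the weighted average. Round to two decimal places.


Weighted sum:
3 x 89 + 4 x 77 = 575
Total weight:
3 + 4 = 7
Weighted average:
575 / 7 = 82.1428... ≈ 82.14

82.14


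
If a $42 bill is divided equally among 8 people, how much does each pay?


Total bill: $42
Number of people: 8
Each pays: $42 / 8 = $5.25

$5.25


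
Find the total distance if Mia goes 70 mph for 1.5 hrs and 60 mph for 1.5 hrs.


Leg 1 distance:
70 x 1.5 = 105 miles
Leg 2 distance:
60 x 1.5 = 90 miles
Total distance:
105 + 90 = 195 miles

195 miles


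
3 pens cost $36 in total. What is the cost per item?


Total cost: $36
Number of items: 3
Unit price: $36 / 3 = $12

$12


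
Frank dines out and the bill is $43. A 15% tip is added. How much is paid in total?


Calculate the tip:
15% of $43 = $6.45
Add tip to meal cost:
$43 + $6.45 = $49.45

$49.45


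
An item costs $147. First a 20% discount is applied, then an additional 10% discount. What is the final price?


First discount:
20% of $147 = $29.40
Price after first discount:
$147 - $29.40 = $117.60
Second discount:
10% of $117.60 = $11.76
Final price:
$117.60 - $11.76 = $105.84

$105.84


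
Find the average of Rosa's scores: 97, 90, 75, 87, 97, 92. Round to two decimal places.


Add the scores:
97 + 90 + 75 + 87 + 97 + 92 = 538
Divide by the number of tests:
538 / 6 = 89.6666... ≈ 89.67

89.67


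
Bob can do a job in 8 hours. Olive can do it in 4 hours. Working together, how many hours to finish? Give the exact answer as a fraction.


Bob's rate: 1/8 of the job per hour
Olive's rate: 1/4 of the job per hour
Combined rate: 1/8 + 1/4 = 3/8 per hour
Time = 1 / (3/8) = 8/3 hours (≈ 2.67 hours)

8/3 hours


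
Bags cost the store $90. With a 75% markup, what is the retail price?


Calculate the markup amount:
75% of $90 = $67.50
Add to cost:
$90 + $67.50 = $157.50

$157.50


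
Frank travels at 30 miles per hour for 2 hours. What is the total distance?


Use the formula: distance = speed x time
Speed = 30 mph, Time = 2 hours
30 x 2 = 60 miles

60 miles


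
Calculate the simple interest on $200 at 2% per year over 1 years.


Use the formula I = P x R x T / 100
P x R x T = 200 x 2 x 1 = 400
I = 400 / 100 = $4

$4


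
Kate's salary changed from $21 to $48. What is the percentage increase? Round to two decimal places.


Find the absolute change:
|48 - 21| = 27
Divide by original and multiply by 100:
27 / 21 x 100 = 128.5714...% ≈ 128.57%

128.57%


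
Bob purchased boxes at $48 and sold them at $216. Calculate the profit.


Selling price = $216
Cost price = $48
Profit = selling price - cost price:
Profit = $216 - $48 = $168

$168


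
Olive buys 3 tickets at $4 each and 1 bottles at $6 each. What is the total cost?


Cost of tickets:
3 x $4 = $12
Cost of bottles:
1 x $6 = $6
Add both:
$12 + $6 = $18

$18


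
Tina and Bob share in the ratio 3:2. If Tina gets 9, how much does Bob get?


Find the multiplier:
9 / 3 = 3
Apply to Bob's share:
2 x 3 = 6

6


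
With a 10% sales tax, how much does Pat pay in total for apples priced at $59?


Calculate the tax:
10% of $59 = $5.90
Add tax to price:
$59 + $5.90 = $64.90

$64.90


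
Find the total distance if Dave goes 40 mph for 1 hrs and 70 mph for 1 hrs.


Leg 1 distance:
40 x 1 = 40 miles
Leg 2 distance:
70 x 1 = 70 miles
Total distance:
40 + 70 = 110 miles

110 miles


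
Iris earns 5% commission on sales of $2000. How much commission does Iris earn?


Convert rate to decimal:
5% = 0.05
Multiply by sales:
$2000 x 0.05 = $100

$100


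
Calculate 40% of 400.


Convert percentage to decimal:
40% = 0.4
Multiply:
400 x 0.4 = 160

160


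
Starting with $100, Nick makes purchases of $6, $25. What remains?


Add up expenses:
$6 + $25 = $31
Subtract from budget:
$100 - $31 = $69

$69


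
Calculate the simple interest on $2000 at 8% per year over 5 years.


Use the formula I = P x R x T / 100
P x R x T = 2000 x 8 x 5 = 80000
I = 80000 / 100 = $800

$800


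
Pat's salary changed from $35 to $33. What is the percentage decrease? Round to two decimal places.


Find the absolute change:
|33 - 35| = 2
Divide by original and multiply by 100:
2 / 35 x 100 = 5.7142...% ≈ 5.71%

5.71%


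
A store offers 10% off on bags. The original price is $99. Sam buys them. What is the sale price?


Calculate the discount amount:
10% of $99 = $9.90
Subtract from original:
$99 - $9.90 = $89.10

$89.10


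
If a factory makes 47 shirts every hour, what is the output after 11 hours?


Production rate: 47 shirts per hour
Time: 11 hours
Total: 47 x 11 = 517 shirts

517 shirts


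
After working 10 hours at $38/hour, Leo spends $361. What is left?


Calculate earnings:
10 x $38 = $380
Subtract spending:
$380 - $361 = $19

$19


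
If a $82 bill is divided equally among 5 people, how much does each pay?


Total bill: $82
Number of people: 5
Each pays: $82 / 5 = $16.40

$16.40


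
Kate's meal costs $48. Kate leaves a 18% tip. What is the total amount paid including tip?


Calculate the tip:
18% of $48 = $8.64
Add tip to meal cost:
$48 + $8.64 = $56.64

$56.64


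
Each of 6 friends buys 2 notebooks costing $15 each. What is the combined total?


Cost per person:
2 x $15 = $30
Group total:
6 x $30 = $180

$180


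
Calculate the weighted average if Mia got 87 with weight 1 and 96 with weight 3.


Weighted sum:
1 x 87 + 3 x 96 = 375
Total weight:
1 + 3 = 4
Weighted average:
375 / 4 = 93.75

93.75


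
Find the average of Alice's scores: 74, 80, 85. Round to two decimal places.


Add the scores:
74 + 80 + 85 = 239
Divide by the number of tests:
239 / 3 = 79.6666... ≈ 79.67

79.67


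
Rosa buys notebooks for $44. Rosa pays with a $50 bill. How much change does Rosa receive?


Start with the amount paid:
$50
Subtract the price:
$50 - $44 = $6

$6


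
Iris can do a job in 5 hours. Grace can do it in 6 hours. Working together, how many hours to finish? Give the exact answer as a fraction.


Iris's rate: 1/5 of the job per hour
Grace's rate: 1/6 of the job per hour
Combined rate: 1/5 + 1/6 = 11/30 per hour
Time = 1 / (11/30) = 30/11 hours (≈ 2.73 hours)

30/11 hours


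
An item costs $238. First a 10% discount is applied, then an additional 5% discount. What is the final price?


First discount:
10% of $238 = $23.80
Price after first discount:
$238 - $23.80 = $214.20
Second discount:
5% of $214.20 = $10.71
Final price:
$214.20 - $10.71 = $203.49

$203.49


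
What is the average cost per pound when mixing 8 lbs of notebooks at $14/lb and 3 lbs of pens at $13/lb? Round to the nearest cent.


Cost of notebooks:
8 x $14 = $112
Cost of pens:
3 x $13 = $39
Total cost: $112 + $39 = $151
Total weight: 11 lbs
Average: $151 / 11 = $13.7272... ≈ $13.73/lb

$13.73/lb


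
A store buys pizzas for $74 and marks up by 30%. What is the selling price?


Calculate the markup amount:
30% of $74 = $22.20
Add to cost:
$74 + $22.20 = $96.20

$96.20


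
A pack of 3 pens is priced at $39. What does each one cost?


Total cost: $39
Number of items: 3
Unit price: $39 / 3 = $13

$13


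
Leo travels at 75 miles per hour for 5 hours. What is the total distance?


Use the formula: distance = speed x time
Speed = 75 mph, Time = 5 hours
75 x 5 = 375 miles

375 miles


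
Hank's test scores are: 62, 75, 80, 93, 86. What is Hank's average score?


Add the scores:
62 + 75 + 80 + 93 + 86 = 396
Divide by the number of tests:
396 / 5 = 79.2

79.2


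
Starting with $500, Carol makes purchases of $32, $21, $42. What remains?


Add up expenses:
$32 + $21 + $42 = $95
Subtract from budget:
$500 - $95 = $405

$405


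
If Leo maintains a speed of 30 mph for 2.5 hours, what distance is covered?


Use the formula: distance = speed x time
Speed = 30 mph, Time = 2.5 hours
30 x 2.5 = 75 miles

75 miles


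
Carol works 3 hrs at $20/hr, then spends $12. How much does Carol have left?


Calculate earnings:
3 x $20 = $60
Subtract spending:
$60 - $12 = $48

$48


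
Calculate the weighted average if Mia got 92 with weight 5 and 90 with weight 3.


Weighted sum:
5 x 92 + 3 x 90 = 730
Total weight:
5 + 3 = 8
Weighted average:
730 / 8 = 91.25

91.25


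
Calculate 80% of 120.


Convert percentage to decimal:
80% = 0.8
Multiply:
120 x 0.8 = 96

96


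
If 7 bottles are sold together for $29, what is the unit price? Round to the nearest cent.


Total cost: $29
Number of items: 7
Unit price: $29 / 7 = $4.1428... ≈ $4.14

$4.14


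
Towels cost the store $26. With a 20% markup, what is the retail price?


Calculate the markup amount:
20% of $26 = $5.20
Add to cost:
$26 + $5.20 = $31.20

$31.20


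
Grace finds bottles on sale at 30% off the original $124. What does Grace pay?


Calculate the discount amount:
30% of $124 = $37.20
Subtract from original:
$124 - $37.20 = $86.80

$86.80


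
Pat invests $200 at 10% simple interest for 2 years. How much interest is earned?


Use the formula I = P x R x T / 100
P x R x T = 200 x 10 x 2 = 4000
I = 4000 / 100 = $40

$40


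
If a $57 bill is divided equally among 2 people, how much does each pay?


Total bill: $57
Number of people: 2
Each pays: $57 / 2 = $28.50

$28.50


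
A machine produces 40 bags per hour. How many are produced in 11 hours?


Production rate: 40 bags per hour
Time: 11 hours
Total: 40 x 11 = 440 bags

440 bags


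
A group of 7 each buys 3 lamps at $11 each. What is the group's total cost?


Cost per person:
3 x $11 = $33
Group total:
7 x $33 = $231

$231


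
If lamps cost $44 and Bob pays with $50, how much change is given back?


Start with the amount paid:
$50
Subtract the price:
$50 - $44 = $6

$6


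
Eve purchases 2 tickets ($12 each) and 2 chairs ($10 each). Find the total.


Cost of tickets:
2 x $12 = $24
Cost of chairs:
2 x $10 = $20
Add both:
$24 + $20 = $44

$44


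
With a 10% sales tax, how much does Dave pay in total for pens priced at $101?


Calculate the tax:
10% of $101 = $10.10
Add tax to price:
$101 + $10.10 = $111.10

$111.10


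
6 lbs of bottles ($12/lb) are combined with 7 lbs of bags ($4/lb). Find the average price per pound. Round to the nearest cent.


Cost of bottles:
6 x $12 = $72
Cost of bags:
7 x $4 = $28
Total cost: $72 + $28 = $100
Total weight: 13 lbs
Average: $100 / 13 = $7.6923... ≈ $7.69/lb

$7.69/lb
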